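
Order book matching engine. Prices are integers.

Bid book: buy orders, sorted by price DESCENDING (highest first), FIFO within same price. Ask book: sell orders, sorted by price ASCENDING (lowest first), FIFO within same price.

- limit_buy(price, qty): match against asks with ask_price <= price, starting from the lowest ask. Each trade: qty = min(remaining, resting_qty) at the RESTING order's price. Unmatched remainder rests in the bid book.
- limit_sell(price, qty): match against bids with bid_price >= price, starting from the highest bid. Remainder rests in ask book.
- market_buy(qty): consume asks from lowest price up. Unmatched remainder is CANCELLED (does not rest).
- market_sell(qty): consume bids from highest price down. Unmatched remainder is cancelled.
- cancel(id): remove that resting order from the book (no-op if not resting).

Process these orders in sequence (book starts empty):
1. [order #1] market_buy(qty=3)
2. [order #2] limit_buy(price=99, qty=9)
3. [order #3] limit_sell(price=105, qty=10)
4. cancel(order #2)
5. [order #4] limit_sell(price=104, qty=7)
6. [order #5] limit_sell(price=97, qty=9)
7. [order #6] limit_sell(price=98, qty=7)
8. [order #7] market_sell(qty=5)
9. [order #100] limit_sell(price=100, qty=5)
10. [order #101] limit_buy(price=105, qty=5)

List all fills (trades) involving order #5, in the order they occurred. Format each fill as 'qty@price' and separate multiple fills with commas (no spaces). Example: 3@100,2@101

After op 1 [order #1] market_buy(qty=3): fills=none; bids=[-] asks=[-]
After op 2 [order #2] limit_buy(price=99, qty=9): fills=none; bids=[#2:9@99] asks=[-]
After op 3 [order #3] limit_sell(price=105, qty=10): fills=none; bids=[#2:9@99] asks=[#3:10@105]
After op 4 cancel(order #2): fills=none; bids=[-] asks=[#3:10@105]
After op 5 [order #4] limit_sell(price=104, qty=7): fills=none; bids=[-] asks=[#4:7@104 #3:10@105]
After op 6 [order #5] limit_sell(price=97, qty=9): fills=none; bids=[-] asks=[#5:9@97 #4:7@104 #3:10@105]
After op 7 [order #6] limit_sell(price=98, qty=7): fills=none; bids=[-] asks=[#5:9@97 #6:7@98 #4:7@104 #3:10@105]
After op 8 [order #7] market_sell(qty=5): fills=none; bids=[-] asks=[#5:9@97 #6:7@98 #4:7@104 #3:10@105]
After op 9 [order #100] limit_sell(price=100, qty=5): fills=none; bids=[-] asks=[#5:9@97 #6:7@98 #100:5@100 #4:7@104 #3:10@105]
After op 10 [order #101] limit_buy(price=105, qty=5): fills=#101x#5:5@97; bids=[-] asks=[#5:4@97 #6:7@98 #100:5@100 #4:7@104 #3:10@105]

Answer: 5@97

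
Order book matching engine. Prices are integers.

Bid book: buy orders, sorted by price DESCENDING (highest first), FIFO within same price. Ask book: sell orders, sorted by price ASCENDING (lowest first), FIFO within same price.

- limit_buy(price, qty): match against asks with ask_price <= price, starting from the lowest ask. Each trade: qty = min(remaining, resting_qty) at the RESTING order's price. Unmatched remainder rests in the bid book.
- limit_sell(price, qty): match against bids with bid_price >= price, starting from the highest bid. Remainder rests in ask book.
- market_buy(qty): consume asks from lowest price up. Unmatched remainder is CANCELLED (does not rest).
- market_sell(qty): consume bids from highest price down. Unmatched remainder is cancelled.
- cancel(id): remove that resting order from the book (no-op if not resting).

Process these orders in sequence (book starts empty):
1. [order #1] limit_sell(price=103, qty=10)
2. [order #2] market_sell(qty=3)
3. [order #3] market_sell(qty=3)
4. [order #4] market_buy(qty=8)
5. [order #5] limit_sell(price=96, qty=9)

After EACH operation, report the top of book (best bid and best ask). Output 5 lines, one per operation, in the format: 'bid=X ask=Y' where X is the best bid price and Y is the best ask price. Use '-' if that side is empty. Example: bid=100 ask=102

Answer: bid=- ask=103
bid=- ask=103
bid=- ask=103
bid=- ask=103
bid=- ask=96

Derivation:
After op 1 [order #1] limit_sell(price=103, qty=10): fills=none; bids=[-] asks=[#1:10@103]
After op 2 [order #2] market_sell(qty=3): fills=none; bids=[-] asks=[#1:10@103]
After op 3 [order #3] market_sell(qty=3): fills=none; bids=[-] asks=[#1:10@103]
After op 4 [order #4] market_buy(qty=8): fills=#4x#1:8@103; bids=[-] asks=[#1:2@103]
After op 5 [order #5] limit_sell(price=96, qty=9): fills=none; bids=[-] asks=[#5:9@96 #1:2@103]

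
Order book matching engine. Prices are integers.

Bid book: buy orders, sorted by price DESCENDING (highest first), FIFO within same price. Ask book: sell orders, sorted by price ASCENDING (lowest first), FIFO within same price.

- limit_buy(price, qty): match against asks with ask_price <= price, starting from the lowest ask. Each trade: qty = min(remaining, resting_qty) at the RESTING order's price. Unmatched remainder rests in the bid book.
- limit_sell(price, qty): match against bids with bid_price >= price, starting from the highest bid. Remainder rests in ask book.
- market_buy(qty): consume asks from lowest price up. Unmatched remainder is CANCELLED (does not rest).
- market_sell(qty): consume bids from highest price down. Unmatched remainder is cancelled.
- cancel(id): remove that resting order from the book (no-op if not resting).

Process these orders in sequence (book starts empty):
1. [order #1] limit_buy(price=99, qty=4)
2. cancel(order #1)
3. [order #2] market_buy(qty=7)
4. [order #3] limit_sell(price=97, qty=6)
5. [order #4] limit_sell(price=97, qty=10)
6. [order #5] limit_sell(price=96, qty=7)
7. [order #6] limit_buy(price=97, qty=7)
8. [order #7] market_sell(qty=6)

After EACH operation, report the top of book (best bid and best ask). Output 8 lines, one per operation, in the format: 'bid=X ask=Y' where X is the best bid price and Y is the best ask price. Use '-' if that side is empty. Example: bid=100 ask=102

Answer: bid=99 ask=-
bid=- ask=-
bid=- ask=-
bid=- ask=97
bid=- ask=97
bid=- ask=96
bid=- ask=97
bid=- ask=97

Derivation:
After op 1 [order #1] limit_buy(price=99, qty=4): fills=none; bids=[#1:4@99] asks=[-]
After op 2 cancel(order #1): fills=none; bids=[-] asks=[-]
After op 3 [order #2] market_buy(qty=7): fills=none; bids=[-] asks=[-]
After op 4 [order #3] limit_sell(price=97, qty=6): fills=none; bids=[-] asks=[#3:6@97]
After op 5 [order #4] limit_sell(price=97, qty=10): fills=none; bids=[-] asks=[#3:6@97 #4:10@97]
After op 6 [order #5] limit_sell(price=96, qty=7): fills=none; bids=[-] asks=[#5:7@96 #3:6@97 #4:10@97]
After op 7 [order #6] limit_buy(price=97, qty=7): fills=#6x#5:7@96; bids=[-] asks=[#3:6@97 #4:10@97]
After op 8 [order #7] market_sell(qty=6): fills=none; bids=[-] asks=[#3:6@97 #4:10@97]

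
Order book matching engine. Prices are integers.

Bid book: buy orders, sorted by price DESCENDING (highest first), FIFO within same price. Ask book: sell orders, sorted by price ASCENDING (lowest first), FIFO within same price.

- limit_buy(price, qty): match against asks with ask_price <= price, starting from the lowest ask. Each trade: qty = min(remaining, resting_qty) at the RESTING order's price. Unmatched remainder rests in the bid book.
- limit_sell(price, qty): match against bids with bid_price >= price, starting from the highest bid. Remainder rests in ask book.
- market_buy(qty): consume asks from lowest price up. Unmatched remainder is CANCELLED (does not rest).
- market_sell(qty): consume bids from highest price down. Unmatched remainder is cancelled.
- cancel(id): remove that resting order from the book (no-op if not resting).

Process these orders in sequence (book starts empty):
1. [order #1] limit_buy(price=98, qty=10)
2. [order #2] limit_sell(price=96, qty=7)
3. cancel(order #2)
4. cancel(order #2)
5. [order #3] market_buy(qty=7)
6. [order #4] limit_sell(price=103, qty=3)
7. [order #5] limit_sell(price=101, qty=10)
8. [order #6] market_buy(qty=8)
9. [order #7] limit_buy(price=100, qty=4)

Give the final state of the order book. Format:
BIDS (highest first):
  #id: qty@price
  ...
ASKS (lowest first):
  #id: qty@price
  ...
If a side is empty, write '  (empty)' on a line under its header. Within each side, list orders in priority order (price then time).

Answer: BIDS (highest first):
  #7: 4@100
  #1: 3@98
ASKS (lowest first):
  #5: 2@101
  #4: 3@103

Derivation:
After op 1 [order #1] limit_buy(price=98, qty=10): fills=none; bids=[#1:10@98] asks=[-]
After op 2 [order #2] limit_sell(price=96, qty=7): fills=#1x#2:7@98; bids=[#1:3@98] asks=[-]
After op 3 cancel(order #2): fills=none; bids=[#1:3@98] asks=[-]
After op 4 cancel(order #2): fills=none; bids=[#1:3@98] asks=[-]
After op 5 [order #3] market_buy(qty=7): fills=none; bids=[#1:3@98] asks=[-]
After op 6 [order #4] limit_sell(price=103, qty=3): fills=none; bids=[#1:3@98] asks=[#4:3@103]
After op 7 [order #5] limit_sell(price=101, qty=10): fills=none; bids=[#1:3@98] asks=[#5:10@101 #4:3@103]
After op 8 [order #6] market_buy(qty=8): fills=#6x#5:8@101; bids=[#1:3@98] asks=[#5:2@101 #4:3@103]
After op 9 [order #7] limit_buy(price=100, qty=4): fills=none; bids=[#7:4@100 #1:3@98] asks=[#5:2@101 #4:3@103]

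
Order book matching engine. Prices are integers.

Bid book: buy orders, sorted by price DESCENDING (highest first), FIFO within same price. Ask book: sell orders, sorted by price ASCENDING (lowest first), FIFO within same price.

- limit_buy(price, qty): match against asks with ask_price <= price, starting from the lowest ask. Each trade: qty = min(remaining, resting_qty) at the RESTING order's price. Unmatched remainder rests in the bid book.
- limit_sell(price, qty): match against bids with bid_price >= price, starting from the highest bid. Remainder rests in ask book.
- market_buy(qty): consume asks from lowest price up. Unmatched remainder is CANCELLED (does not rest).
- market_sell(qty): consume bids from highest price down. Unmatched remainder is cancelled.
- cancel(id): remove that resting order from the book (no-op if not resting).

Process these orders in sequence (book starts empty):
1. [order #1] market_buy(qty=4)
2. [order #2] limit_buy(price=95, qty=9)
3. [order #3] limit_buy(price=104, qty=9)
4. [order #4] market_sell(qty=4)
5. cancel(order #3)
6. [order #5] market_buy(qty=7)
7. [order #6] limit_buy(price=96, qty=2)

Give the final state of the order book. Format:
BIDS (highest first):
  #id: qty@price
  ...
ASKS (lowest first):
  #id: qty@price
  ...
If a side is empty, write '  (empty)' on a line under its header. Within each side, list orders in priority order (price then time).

After op 1 [order #1] market_buy(qty=4): fills=none; bids=[-] asks=[-]
After op 2 [order #2] limit_buy(price=95, qty=9): fills=none; bids=[#2:9@95] asks=[-]
After op 3 [order #3] limit_buy(price=104, qty=9): fills=none; bids=[#3:9@104 #2:9@95] asks=[-]
After op 4 [order #4] market_sell(qty=4): fills=#3x#4:4@104; bids=[#3:5@104 #2:9@95] asks=[-]
After op 5 cancel(order #3): fills=none; bids=[#2:9@95] asks=[-]
After op 6 [order #5] market_buy(qty=7): fills=none; bids=[#2:9@95] asks=[-]
After op 7 [order #6] limit_buy(price=96, qty=2): fills=none; bids=[#6:2@96 #2:9@95] asks=[-]

Answer: BIDS (highest first):
  #6: 2@96
  #2: 9@95
ASKS (lowest first):
  (empty)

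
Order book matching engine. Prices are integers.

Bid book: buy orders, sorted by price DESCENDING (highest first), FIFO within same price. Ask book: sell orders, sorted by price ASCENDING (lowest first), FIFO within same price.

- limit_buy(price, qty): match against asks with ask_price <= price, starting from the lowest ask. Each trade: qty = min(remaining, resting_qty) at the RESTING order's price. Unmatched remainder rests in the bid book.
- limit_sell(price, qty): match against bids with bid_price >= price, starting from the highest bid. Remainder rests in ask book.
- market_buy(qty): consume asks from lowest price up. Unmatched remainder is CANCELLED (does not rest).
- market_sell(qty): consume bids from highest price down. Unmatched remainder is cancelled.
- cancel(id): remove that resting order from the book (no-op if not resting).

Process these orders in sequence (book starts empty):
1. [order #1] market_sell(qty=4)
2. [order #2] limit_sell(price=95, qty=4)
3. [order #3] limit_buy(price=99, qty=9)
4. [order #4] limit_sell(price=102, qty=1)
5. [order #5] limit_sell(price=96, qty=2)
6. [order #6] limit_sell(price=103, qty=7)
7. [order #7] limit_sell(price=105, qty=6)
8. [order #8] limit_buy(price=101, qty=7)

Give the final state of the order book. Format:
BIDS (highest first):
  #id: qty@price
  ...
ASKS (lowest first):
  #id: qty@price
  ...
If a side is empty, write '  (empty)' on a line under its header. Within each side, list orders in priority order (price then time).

After op 1 [order #1] market_sell(qty=4): fills=none; bids=[-] asks=[-]
After op 2 [order #2] limit_sell(price=95, qty=4): fills=none; bids=[-] asks=[#2:4@95]
After op 3 [order #3] limit_buy(price=99, qty=9): fills=#3x#2:4@95; bids=[#3:5@99] asks=[-]
After op 4 [order #4] limit_sell(price=102, qty=1): fills=none; bids=[#3:5@99] asks=[#4:1@102]
After op 5 [order #5] limit_sell(price=96, qty=2): fills=#3x#5:2@99; bids=[#3:3@99] asks=[#4:1@102]
After op 6 [order #6] limit_sell(price=103, qty=7): fills=none; bids=[#3:3@99] asks=[#4:1@102 #6:7@103]
After op 7 [order #7] limit_sell(price=105, qty=6): fills=none; bids=[#3:3@99] asks=[#4:1@102 #6:7@103 #7:6@105]
After op 8 [order #8] limit_buy(price=101, qty=7): fills=none; bids=[#8:7@101 #3:3@99] asks=[#4:1@102 #6:7@103 #7:6@105]

Answer: BIDS (highest first):
  #8: 7@101
  #3: 3@99
ASKS (lowest first):
  #4: 1@102
  #6: 7@103
  #7: 6@105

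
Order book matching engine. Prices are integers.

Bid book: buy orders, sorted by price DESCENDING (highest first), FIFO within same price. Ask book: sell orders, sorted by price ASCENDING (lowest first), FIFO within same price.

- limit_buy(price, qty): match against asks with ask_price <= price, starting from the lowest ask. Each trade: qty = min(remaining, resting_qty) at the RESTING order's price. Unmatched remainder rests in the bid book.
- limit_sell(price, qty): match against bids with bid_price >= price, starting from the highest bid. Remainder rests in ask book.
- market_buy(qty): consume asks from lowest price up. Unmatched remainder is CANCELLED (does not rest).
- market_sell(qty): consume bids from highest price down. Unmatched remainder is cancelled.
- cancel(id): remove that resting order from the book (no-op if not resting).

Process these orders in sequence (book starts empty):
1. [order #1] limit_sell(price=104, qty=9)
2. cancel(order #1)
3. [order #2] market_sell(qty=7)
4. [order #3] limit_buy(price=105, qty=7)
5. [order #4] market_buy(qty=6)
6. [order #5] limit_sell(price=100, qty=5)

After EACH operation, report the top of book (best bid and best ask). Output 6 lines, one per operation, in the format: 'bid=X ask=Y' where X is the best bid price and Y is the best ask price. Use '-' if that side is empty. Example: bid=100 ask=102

Answer: bid=- ask=104
bid=- ask=-
bid=- ask=-
bid=105 ask=-
bid=105 ask=-
bid=105 ask=-

Derivation:
After op 1 [order #1] limit_sell(price=104, qty=9): fills=none; bids=[-] asks=[#1:9@104]
After op 2 cancel(order #1): fills=none; bids=[-] asks=[-]
After op 3 [order #2] market_sell(qty=7): fills=none; bids=[-] asks=[-]
After op 4 [order #3] limit_buy(price=105, qty=7): fills=none; bids=[#3:7@105] asks=[-]
After op 5 [order #4] market_buy(qty=6): fills=none; bids=[#3:7@105] asks=[-]
After op 6 [order #5] limit_sell(price=100, qty=5): fills=#3x#5:5@105; bids=[#3:2@105] asks=[-]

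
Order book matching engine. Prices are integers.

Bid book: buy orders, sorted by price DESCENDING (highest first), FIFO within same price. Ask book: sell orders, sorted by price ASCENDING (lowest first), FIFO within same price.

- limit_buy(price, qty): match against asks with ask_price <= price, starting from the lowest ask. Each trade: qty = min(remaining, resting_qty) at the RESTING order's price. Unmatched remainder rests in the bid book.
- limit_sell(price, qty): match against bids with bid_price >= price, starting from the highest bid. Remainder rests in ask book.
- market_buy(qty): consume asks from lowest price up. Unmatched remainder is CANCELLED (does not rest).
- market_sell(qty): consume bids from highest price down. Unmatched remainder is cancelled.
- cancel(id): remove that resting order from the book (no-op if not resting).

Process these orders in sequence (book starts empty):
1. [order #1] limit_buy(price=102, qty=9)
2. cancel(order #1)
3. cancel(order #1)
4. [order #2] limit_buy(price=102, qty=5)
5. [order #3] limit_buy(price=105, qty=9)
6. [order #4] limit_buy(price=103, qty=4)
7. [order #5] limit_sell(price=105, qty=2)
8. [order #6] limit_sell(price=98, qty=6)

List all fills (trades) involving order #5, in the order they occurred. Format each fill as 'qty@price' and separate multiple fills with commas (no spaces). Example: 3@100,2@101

After op 1 [order #1] limit_buy(price=102, qty=9): fills=none; bids=[#1:9@102] asks=[-]
After op 2 cancel(order #1): fills=none; bids=[-] asks=[-]
After op 3 cancel(order #1): fills=none; bids=[-] asks=[-]
After op 4 [order #2] limit_buy(price=102, qty=5): fills=none; bids=[#2:5@102] asks=[-]
After op 5 [order #3] limit_buy(price=105, qty=9): fills=none; bids=[#3:9@105 #2:5@102] asks=[-]
After op 6 [order #4] limit_buy(price=103, qty=4): fills=none; bids=[#3:9@105 #4:4@103 #2:5@102] asks=[-]
After op 7 [order #5] limit_sell(price=105, qty=2): fills=#3x#5:2@105; bids=[#3:7@105 #4:4@103 #2:5@102] asks=[-]
After op 8 [order #6] limit_sell(price=98, qty=6): fills=#3x#6:6@105; bids=[#3:1@105 #4:4@103 #2:5@102] asks=[-]

Answer: 2@105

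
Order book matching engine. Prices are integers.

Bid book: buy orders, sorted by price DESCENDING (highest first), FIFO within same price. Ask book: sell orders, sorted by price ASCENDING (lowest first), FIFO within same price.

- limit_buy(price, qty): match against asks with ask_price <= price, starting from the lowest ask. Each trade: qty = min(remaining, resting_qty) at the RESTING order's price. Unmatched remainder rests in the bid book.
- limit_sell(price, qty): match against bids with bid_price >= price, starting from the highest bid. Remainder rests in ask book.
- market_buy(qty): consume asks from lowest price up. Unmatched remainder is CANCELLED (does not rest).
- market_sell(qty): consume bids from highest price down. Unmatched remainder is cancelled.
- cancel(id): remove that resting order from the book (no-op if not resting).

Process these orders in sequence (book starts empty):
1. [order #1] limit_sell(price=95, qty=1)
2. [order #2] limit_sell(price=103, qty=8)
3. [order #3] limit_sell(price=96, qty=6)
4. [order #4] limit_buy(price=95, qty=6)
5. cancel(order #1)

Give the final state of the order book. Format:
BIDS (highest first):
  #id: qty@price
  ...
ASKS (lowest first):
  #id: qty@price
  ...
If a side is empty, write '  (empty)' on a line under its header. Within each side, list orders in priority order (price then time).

After op 1 [order #1] limit_sell(price=95, qty=1): fills=none; bids=[-] asks=[#1:1@95]
After op 2 [order #2] limit_sell(price=103, qty=8): fills=none; bids=[-] asks=[#1:1@95 #2:8@103]
After op 3 [order #3] limit_sell(price=96, qty=6): fills=none; bids=[-] asks=[#1:1@95 #3:6@96 #2:8@103]
After op 4 [order #4] limit_buy(price=95, qty=6): fills=#4x#1:1@95; bids=[#4:5@95] asks=[#3:6@96 #2:8@103]
After op 5 cancel(order #1): fills=none; bids=[#4:5@95] asks=[#3:6@96 #2:8@103]

Answer: BIDS (highest first):
  #4: 5@95
ASKS (lowest first):
  #3: 6@96
  #2: 8@103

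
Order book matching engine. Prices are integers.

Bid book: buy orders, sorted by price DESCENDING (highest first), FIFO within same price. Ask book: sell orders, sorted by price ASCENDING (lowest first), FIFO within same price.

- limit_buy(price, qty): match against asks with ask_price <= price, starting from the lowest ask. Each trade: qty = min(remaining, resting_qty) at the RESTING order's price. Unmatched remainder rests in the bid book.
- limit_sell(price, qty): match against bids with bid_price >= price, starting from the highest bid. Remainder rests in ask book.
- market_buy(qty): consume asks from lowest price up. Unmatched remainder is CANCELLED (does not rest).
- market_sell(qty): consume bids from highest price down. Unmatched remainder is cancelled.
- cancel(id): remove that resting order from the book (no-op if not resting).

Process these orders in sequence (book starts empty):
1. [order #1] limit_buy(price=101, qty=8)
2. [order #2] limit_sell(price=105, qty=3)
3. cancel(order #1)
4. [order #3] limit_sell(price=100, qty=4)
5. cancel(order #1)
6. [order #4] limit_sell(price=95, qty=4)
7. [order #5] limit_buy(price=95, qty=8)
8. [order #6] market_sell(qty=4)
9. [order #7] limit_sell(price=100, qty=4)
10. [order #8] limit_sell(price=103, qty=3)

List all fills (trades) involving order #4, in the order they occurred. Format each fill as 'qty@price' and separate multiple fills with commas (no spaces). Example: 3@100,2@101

Answer: 4@95

Derivation:
After op 1 [order #1] limit_buy(price=101, qty=8): fills=none; bids=[#1:8@101] asks=[-]
After op 2 [order #2] limit_sell(price=105, qty=3): fills=none; bids=[#1:8@101] asks=[#2:3@105]
After op 3 cancel(order #1): fills=none; bids=[-] asks=[#2:3@105]
After op 4 [order #3] limit_sell(price=100, qty=4): fills=none; bids=[-] asks=[#3:4@100 #2:3@105]
After op 5 cancel(order #1): fills=none; bids=[-] asks=[#3:4@100 #2:3@105]
After op 6 [order #4] limit_sell(price=95, qty=4): fills=none; bids=[-] asks=[#4:4@95 #3:4@100 #2:3@105]
After op 7 [order #5] limit_buy(price=95, qty=8): fills=#5x#4:4@95; bids=[#5:4@95] asks=[#3:4@100 #2:3@105]
After op 8 [order #6] market_sell(qty=4): fills=#5x#6:4@95; bids=[-] asks=[#3:4@100 #2:3@105]
After op 9 [order #7] limit_sell(price=100, qty=4): fills=none; bids=[-] asks=[#3:4@100 #7:4@100 #2:3@105]
After op 10 [order #8] limit_sell(price=103, qty=3): fills=none; bids=[-] asks=[#3:4@100 #7:4@100 #8:3@103 #2:3@105]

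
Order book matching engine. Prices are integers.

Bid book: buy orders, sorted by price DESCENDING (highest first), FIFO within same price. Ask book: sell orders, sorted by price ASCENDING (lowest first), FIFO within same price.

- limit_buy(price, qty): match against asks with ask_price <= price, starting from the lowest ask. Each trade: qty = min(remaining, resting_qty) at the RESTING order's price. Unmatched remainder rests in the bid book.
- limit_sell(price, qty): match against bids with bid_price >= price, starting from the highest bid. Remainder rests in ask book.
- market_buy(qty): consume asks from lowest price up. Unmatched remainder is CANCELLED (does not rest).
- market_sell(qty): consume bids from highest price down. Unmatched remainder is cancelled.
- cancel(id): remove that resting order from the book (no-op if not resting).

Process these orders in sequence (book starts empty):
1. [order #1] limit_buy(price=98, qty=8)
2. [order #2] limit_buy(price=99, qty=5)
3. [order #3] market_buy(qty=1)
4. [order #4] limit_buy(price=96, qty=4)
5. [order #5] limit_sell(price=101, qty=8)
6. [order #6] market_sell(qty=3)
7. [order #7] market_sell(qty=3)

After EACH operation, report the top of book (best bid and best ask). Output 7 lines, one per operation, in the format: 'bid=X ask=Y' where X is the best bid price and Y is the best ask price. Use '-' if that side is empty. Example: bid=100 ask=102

After op 1 [order #1] limit_buy(price=98, qty=8): fills=none; bids=[#1:8@98] asks=[-]
After op 2 [order #2] limit_buy(price=99, qty=5): fills=none; bids=[#2:5@99 #1:8@98] asks=[-]
After op 3 [order #3] market_buy(qty=1): fills=none; bids=[#2:5@99 #1:8@98] asks=[-]
After op 4 [order #4] limit_buy(price=96, qty=4): fills=none; bids=[#2:5@99 #1:8@98 #4:4@96] asks=[-]
After op 5 [order #5] limit_sell(price=101, qty=8): fills=none; bids=[#2:5@99 #1:8@98 #4:4@96] asks=[#5:8@101]
After op 6 [order #6] market_sell(qty=3): fills=#2x#6:3@99; bids=[#2:2@99 #1:8@98 #4:4@96] asks=[#5:8@101]
After op 7 [order #7] market_sell(qty=3): fills=#2x#7:2@99 #1x#7:1@98; bids=[#1:7@98 #4:4@96] asks=[#5:8@101]

Answer: bid=98 ask=-
bid=99 ask=-
bid=99 ask=-
bid=99 ask=-
bid=99 ask=101
bid=99 ask=101
bid=98 ask=101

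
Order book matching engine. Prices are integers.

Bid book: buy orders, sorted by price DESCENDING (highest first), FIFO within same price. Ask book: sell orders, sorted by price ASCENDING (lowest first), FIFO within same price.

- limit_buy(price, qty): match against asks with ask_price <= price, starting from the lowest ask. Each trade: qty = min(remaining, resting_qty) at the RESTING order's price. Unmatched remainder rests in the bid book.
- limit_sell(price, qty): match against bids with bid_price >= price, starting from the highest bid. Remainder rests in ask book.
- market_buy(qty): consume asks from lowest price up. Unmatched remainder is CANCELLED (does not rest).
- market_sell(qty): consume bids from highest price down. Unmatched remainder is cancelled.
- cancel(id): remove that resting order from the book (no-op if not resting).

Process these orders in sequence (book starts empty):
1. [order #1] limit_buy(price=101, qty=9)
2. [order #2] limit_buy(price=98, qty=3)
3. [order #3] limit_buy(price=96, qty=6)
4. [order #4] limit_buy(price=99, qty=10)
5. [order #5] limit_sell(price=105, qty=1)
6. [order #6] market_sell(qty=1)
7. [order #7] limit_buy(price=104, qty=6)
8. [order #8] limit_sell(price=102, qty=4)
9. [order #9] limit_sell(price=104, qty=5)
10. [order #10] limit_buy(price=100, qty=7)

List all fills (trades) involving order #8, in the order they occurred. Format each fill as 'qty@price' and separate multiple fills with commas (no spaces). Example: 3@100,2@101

Answer: 4@104

Derivation:
After op 1 [order #1] limit_buy(price=101, qty=9): fills=none; bids=[#1:9@101] asks=[-]
After op 2 [order #2] limit_buy(price=98, qty=3): fills=none; bids=[#1:9@101 #2:3@98] asks=[-]
After op 3 [order #3] limit_buy(price=96, qty=6): fills=none; bids=[#1:9@101 #2:3@98 #3:6@96] asks=[-]
After op 4 [order #4] limit_buy(price=99, qty=10): fills=none; bids=[#1:9@101 #4:10@99 #2:3@98 #3:6@96] asks=[-]
After op 5 [order #5] limit_sell(price=105, qty=1): fills=none; bids=[#1:9@101 #4:10@99 #2:3@98 #3:6@96] asks=[#5:1@105]
After op 6 [order #6] market_sell(qty=1): fills=#1x#6:1@101; bids=[#1:8@101 #4:10@99 #2:3@98 #3:6@96] asks=[#5:1@105]
After op 7 [order #7] limit_buy(price=104, qty=6): fills=none; bids=[#7:6@104 #1:8@101 #4:10@99 #2:3@98 #3:6@96] asks=[#5:1@105]
After op 8 [order #8] limit_sell(price=102, qty=4): fills=#7x#8:4@104; bids=[#7:2@104 #1:8@101 #4:10@99 #2:3@98 #3:6@96] asks=[#5:1@105]
After op 9 [order #9] limit_sell(price=104, qty=5): fills=#7x#9:2@104; bids=[#1:8@101 #4:10@99 #2:3@98 #3:6@96] asks=[#9:3@104 #5:1@105]
After op 10 [order #10] limit_buy(price=100, qty=7): fills=none; bids=[#1:8@101 #10:7@100 #4:10@99 #2:3@98 #3:6@96] asks=[#9:3@104 #5:1@105]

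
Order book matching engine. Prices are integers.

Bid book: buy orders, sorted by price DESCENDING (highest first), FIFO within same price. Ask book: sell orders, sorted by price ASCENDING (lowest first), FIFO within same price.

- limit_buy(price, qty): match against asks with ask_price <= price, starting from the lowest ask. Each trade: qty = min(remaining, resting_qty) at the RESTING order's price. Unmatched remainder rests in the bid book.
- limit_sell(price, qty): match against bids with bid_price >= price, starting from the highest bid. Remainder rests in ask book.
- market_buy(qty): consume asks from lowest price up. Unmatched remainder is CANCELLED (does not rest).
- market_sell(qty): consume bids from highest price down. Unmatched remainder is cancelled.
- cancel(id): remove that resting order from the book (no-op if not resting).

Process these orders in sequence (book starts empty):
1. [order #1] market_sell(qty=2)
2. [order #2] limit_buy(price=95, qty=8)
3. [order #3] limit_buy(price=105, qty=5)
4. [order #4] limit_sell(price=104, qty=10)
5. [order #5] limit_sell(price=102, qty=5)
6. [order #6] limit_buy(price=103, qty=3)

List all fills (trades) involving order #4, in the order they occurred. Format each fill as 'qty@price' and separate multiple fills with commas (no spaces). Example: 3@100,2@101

Answer: 5@105

Derivation:
After op 1 [order #1] market_sell(qty=2): fills=none; bids=[-] asks=[-]
After op 2 [order #2] limit_buy(price=95, qty=8): fills=none; bids=[#2:8@95] asks=[-]
After op 3 [order #3] limit_buy(price=105, qty=5): fills=none; bids=[#3:5@105 #2:8@95] asks=[-]
After op 4 [order #4] limit_sell(price=104, qty=10): fills=#3x#4:5@105; bids=[#2:8@95] asks=[#4:5@104]
After op 5 [order #5] limit_sell(price=102, qty=5): fills=none; bids=[#2:8@95] asks=[#5:5@102 #4:5@104]
After op 6 [order #6] limit_buy(price=103, qty=3): fills=#6x#5:3@102; bids=[#2:8@95] asks=[#5:2@102 #4:5@104]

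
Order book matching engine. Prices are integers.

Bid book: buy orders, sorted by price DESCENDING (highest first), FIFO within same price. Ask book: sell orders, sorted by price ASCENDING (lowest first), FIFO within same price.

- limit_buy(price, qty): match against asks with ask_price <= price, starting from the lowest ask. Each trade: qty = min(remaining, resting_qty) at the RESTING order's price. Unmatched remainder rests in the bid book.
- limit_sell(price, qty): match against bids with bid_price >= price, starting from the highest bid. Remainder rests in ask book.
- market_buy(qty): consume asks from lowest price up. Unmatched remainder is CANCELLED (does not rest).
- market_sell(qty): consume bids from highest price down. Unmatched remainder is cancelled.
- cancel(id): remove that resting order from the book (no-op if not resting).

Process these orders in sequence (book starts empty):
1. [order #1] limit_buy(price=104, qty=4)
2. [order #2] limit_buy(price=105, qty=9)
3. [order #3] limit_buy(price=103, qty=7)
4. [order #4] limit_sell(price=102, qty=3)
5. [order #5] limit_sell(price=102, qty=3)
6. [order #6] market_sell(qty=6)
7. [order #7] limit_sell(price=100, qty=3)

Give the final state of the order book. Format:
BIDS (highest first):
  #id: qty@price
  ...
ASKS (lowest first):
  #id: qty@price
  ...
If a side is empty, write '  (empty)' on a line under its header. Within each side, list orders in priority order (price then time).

Answer: BIDS (highest first):
  #3: 5@103
ASKS (lowest first):
  (empty)

Derivation:
After op 1 [order #1] limit_buy(price=104, qty=4): fills=none; bids=[#1:4@104] asks=[-]
After op 2 [order #2] limit_buy(price=105, qty=9): fills=none; bids=[#2:9@105 #1:4@104] asks=[-]
After op 3 [order #3] limit_buy(price=103, qty=7): fills=none; bids=[#2:9@105 #1:4@104 #3:7@103] asks=[-]
After op 4 [order #4] limit_sell(price=102, qty=3): fills=#2x#4:3@105; bids=[#2:6@105 #1:4@104 #3:7@103] asks=[-]
After op 5 [order #5] limit_sell(price=102, qty=3): fills=#2x#5:3@105; bids=[#2:3@105 #1:4@104 #3:7@103] asks=[-]
After op 6 [order #6] market_sell(qty=6): fills=#2x#6:3@105 #1x#6:3@104; bids=[#1:1@104 #3:7@103] asks=[-]
After op 7 [order #7] limit_sell(price=100, qty=3): fills=#1x#7:1@104 #3x#7:2@103; bids=[#3:5@103] asks=[-]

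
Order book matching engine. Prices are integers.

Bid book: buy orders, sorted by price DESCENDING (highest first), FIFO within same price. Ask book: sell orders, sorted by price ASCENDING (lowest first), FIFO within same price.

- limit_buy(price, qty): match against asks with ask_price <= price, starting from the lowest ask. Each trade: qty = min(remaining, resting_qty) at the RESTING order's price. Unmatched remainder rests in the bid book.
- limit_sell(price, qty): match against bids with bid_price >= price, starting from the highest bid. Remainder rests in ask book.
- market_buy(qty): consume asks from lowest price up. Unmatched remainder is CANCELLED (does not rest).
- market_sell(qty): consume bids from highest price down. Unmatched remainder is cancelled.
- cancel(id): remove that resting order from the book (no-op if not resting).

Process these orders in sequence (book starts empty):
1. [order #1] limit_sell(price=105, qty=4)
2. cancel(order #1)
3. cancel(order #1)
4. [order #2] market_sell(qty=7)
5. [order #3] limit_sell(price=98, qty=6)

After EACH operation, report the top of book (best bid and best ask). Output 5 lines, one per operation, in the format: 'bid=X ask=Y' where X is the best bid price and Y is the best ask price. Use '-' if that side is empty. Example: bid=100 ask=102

After op 1 [order #1] limit_sell(price=105, qty=4): fills=none; bids=[-] asks=[#1:4@105]
After op 2 cancel(order #1): fills=none; bids=[-] asks=[-]
After op 3 cancel(order #1): fills=none; bids=[-] asks=[-]
After op 4 [order #2] market_sell(qty=7): fills=none; bids=[-] asks=[-]
After op 5 [order #3] limit_sell(price=98, qty=6): fills=none; bids=[-] asks=[#3:6@98]

Answer: bid=- ask=105
bid=- ask=-
bid=- ask=-
bid=- ask=-
bid=- ask=98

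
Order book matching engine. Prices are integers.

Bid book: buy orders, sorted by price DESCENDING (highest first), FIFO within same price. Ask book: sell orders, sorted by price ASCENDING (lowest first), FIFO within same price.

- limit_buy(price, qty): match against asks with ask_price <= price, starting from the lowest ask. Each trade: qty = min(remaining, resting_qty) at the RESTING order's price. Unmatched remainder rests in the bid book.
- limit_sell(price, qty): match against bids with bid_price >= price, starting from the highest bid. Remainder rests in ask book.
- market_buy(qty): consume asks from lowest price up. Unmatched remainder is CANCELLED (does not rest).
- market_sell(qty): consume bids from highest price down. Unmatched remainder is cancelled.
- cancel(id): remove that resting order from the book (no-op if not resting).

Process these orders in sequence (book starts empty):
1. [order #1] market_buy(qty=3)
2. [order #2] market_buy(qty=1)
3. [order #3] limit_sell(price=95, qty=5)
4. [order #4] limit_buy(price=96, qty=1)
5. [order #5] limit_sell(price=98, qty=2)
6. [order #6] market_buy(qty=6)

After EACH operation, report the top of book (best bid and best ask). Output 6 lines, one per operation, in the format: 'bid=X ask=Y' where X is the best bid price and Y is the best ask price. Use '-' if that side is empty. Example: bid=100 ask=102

After op 1 [order #1] market_buy(qty=3): fills=none; bids=[-] asks=[-]
After op 2 [order #2] market_buy(qty=1): fills=none; bids=[-] asks=[-]
After op 3 [order #3] limit_sell(price=95, qty=5): fills=none; bids=[-] asks=[#3:5@95]
After op 4 [order #4] limit_buy(price=96, qty=1): fills=#4x#3:1@95; bids=[-] asks=[#3:4@95]
After op 5 [order #5] limit_sell(price=98, qty=2): fills=none; bids=[-] asks=[#3:4@95 #5:2@98]
After op 6 [order #6] market_buy(qty=6): fills=#6x#3:4@95 #6x#5:2@98; bids=[-] asks=[-]

Answer: bid=- ask=-
bid=- ask=-
bid=- ask=95
bid=- ask=95
bid=- ask=95
bid=- ask=-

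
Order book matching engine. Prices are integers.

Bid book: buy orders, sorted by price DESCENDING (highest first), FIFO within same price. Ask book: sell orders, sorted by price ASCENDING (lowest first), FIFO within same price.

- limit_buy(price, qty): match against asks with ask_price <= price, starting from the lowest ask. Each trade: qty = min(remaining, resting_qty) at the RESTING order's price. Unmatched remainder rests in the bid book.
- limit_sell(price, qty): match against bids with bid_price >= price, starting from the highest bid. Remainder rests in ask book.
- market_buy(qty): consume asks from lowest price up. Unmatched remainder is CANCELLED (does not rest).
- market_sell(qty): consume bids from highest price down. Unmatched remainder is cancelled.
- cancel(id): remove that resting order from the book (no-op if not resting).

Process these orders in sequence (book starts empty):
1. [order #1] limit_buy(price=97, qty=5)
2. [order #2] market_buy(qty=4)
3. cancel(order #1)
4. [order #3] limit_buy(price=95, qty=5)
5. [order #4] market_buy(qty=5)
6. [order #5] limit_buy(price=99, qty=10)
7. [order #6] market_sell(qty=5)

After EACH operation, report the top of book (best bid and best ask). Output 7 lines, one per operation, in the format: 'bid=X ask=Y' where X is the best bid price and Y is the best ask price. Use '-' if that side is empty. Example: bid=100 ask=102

After op 1 [order #1] limit_buy(price=97, qty=5): fills=none; bids=[#1:5@97] asks=[-]
After op 2 [order #2] market_buy(qty=4): fills=none; bids=[#1:5@97] asks=[-]
After op 3 cancel(order #1): fills=none; bids=[-] asks=[-]
After op 4 [order #3] limit_buy(price=95, qty=5): fills=none; bids=[#3:5@95] asks=[-]
After op 5 [order #4] market_buy(qty=5): fills=none; bids=[#3:5@95] asks=[-]
After op 6 [order #5] limit_buy(price=99, qty=10): fills=none; bids=[#5:10@99 #3:5@95] asks=[-]
After op 7 [order #6] market_sell(qty=5): fills=#5x#6:5@99; bids=[#5:5@99 #3:5@95] asks=[-]

Answer: bid=97 ask=-
bid=97 ask=-
bid=- ask=-
bid=95 ask=-
bid=95 ask=-
bid=99 ask=-
bid=99 ask=-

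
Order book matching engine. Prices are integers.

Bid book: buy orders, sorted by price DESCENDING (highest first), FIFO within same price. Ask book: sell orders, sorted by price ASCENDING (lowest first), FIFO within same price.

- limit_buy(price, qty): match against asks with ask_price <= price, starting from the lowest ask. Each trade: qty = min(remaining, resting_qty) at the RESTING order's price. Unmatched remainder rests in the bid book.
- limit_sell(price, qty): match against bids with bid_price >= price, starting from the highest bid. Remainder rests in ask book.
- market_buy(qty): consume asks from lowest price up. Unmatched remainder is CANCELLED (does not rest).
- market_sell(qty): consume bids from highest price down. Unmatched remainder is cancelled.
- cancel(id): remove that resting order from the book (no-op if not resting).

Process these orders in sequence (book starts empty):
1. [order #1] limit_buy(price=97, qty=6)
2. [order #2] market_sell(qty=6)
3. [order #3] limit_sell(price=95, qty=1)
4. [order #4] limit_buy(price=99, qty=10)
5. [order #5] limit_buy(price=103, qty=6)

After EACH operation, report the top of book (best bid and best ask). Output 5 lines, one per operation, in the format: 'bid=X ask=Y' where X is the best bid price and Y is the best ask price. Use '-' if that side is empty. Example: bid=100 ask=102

Answer: bid=97 ask=-
bid=- ask=-
bid=- ask=95
bid=99 ask=-
bid=103 ask=-

Derivation:
After op 1 [order #1] limit_buy(price=97, qty=6): fills=none; bids=[#1:6@97] asks=[-]
After op 2 [order #2] market_sell(qty=6): fills=#1x#2:6@97; bids=[-] asks=[-]
After op 3 [order #3] limit_sell(price=95, qty=1): fills=none; bids=[-] asks=[#3:1@95]
After op 4 [order #4] limit_buy(price=99, qty=10): fills=#4x#3:1@95; bids=[#4:9@99] asks=[-]
After op 5 [order #5] limit_buy(price=103, qty=6): fills=none; bids=[#5:6@103 #4:9@99] asks=[-]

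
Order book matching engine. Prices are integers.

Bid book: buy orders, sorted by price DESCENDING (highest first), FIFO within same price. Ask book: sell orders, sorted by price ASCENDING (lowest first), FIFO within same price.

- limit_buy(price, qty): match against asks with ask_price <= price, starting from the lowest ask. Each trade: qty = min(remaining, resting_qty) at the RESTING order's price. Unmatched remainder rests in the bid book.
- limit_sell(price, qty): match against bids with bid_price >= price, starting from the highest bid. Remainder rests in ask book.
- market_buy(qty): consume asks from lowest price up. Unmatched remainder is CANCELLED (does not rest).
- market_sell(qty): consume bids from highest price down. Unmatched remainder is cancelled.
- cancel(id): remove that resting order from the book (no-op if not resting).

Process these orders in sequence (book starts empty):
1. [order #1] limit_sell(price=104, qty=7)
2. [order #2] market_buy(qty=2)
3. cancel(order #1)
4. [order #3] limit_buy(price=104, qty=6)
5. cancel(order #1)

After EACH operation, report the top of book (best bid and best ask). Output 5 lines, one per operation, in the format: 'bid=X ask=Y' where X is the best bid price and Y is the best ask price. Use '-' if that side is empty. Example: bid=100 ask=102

Answer: bid=- ask=104
bid=- ask=104
bid=- ask=-
bid=104 ask=-
bid=104 ask=-

Derivation:
After op 1 [order #1] limit_sell(price=104, qty=7): fills=none; bids=[-] asks=[#1:7@104]
After op 2 [order #2] market_buy(qty=2): fills=#2x#1:2@104; bids=[-] asks=[#1:5@104]
After op 3 cancel(order #1): fills=none; bids=[-] asks=[-]
After op 4 [order #3] limit_buy(price=104, qty=6): fills=none; bids=[#3:6@104] asks=[-]
After op 5 cancel(order #1): fills=none; bids=[#3:6@104] asks=[-]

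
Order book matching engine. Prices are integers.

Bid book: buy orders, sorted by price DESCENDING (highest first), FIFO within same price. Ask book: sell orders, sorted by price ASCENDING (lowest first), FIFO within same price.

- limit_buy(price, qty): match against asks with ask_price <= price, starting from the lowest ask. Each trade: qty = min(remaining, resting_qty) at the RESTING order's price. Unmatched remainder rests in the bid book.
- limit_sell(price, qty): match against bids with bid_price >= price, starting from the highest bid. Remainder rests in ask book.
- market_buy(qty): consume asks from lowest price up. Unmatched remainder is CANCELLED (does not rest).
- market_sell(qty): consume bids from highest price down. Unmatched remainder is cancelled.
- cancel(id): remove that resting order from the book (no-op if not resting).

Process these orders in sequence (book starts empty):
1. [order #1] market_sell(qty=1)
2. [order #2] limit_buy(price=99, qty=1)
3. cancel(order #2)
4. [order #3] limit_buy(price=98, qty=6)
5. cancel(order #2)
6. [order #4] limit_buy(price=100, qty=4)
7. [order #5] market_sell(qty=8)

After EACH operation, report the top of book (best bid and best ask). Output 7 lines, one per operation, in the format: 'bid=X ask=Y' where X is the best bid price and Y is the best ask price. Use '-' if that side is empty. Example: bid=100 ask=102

Answer: bid=- ask=-
bid=99 ask=-
bid=- ask=-
bid=98 ask=-
bid=98 ask=-
bid=100 ask=-
bid=98 ask=-

Derivation:
After op 1 [order #1] market_sell(qty=1): fills=none; bids=[-] asks=[-]
After op 2 [order #2] limit_buy(price=99, qty=1): fills=none; bids=[#2:1@99] asks=[-]
After op 3 cancel(order #2): fills=none; bids=[-] asks=[-]
After op 4 [order #3] limit_buy(price=98, qty=6): fills=none; bids=[#3:6@98] asks=[-]
After op 5 cancel(order #2): fills=none; bids=[#3:6@98] asks=[-]
After op 6 [order #4] limit_buy(price=100, qty=4): fills=none; bids=[#4:4@100 #3:6@98] asks=[-]
After op 7 [order #5] market_sell(qty=8): fills=#4x#5:4@100 #3x#5:4@98; bids=[#3:2@98] asks=[-]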